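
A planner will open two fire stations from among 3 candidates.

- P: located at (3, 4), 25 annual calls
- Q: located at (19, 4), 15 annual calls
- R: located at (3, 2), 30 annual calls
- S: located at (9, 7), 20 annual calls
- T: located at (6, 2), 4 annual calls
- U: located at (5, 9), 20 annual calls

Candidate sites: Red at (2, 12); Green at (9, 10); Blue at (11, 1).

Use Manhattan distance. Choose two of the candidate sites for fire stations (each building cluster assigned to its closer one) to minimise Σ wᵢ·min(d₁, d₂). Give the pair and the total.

Evaluate every pair (each demand assigned to the nearer of the two):
  {Green, Blue}: total = 894
  {Red, Blue}: total = 964
  {Red, Green}: total = 999
Best pair: {Green, Blue} with total 894.

{Green, Blue}, total 894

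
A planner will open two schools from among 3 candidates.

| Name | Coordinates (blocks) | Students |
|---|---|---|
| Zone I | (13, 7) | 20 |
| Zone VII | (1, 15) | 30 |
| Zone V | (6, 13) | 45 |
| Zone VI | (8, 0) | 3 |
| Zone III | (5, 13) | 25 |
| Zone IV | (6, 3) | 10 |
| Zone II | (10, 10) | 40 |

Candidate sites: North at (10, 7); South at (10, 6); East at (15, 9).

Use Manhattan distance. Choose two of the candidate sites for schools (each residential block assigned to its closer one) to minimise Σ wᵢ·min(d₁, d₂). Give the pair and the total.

{North, South}, total 1509

Evaluate every pair (each demand assigned to the nearer of the two):
  {North, South}: total = 1509
  {North, East}: total = 1522
  {South, East}: total = 1669
Best pair: {North, South} with total 1509.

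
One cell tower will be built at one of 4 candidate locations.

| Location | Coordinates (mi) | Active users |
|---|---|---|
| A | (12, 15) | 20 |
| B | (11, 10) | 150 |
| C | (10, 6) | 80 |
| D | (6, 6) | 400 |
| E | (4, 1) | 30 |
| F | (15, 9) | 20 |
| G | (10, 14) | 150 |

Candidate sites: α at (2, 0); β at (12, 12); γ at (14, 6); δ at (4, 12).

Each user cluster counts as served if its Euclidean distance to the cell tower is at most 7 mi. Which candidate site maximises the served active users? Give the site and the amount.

Coverage radius r = 7 mi; a point is covered iff (Δx)²+(Δy)² ≤ 7² = 49.
  α (2, 0): covers {E} → 30
  β (12, 12): covers {A, B, C, F, G} → 420
  γ (14, 6): covers {B, C, F} → 250
  δ (4, 12): covers {D, G} → 550
Maximum coverage at δ: 550 active users.

δ, covering 550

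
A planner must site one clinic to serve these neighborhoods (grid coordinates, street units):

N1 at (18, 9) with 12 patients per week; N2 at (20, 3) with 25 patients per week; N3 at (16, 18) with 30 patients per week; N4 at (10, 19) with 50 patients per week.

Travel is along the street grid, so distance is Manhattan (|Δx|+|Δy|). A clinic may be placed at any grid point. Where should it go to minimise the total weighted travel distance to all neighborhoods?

Manhattan distance separates: Σwᵢ(|x−xᵢ|+|y−yᵢ|) = Σwᵢ|x−xᵢ| + Σwᵢ|y−yᵢ|, so x and y are optimised independently as 1-D weighted medians.
Total weight W = 117; half = 58.5.
x-coordinate, sorted with cumulative weight:
  x=10 (N4, w=50) cum 50
  x=16 (N3, w=30) cum 80  ← median
  x=18 (N1, w=12) cum 92
  x=20 (N2, w=25) cum 117
⇒ x* = 16
y-coordinate, sorted with cumulative weight:
  y=3 (N2, w=25) cum 25
  y=9 (N1, w=12) cum 37
  y=18 (N3, w=30) cum 67  ← median
  y=19 (N4, w=50) cum 117
⇒ y* = 18

(16, 18)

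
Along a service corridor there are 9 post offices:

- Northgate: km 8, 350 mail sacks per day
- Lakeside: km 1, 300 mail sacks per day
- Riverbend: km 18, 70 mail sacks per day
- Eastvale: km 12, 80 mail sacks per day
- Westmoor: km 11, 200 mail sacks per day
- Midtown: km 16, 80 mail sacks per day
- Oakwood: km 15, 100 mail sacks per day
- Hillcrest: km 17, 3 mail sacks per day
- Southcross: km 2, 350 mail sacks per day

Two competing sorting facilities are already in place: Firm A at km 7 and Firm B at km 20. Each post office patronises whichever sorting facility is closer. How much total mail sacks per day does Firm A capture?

The indifferent point is the midpoint (7+20)/2 = 13.5; post offices left of it (closer to Firm A at 7) go to Firm A, those right go to Firm B.
  Lakeside at 1 (w=300) → Firm A
  Southcross at 2 (w=350) → Firm A
  Northgate at 8 (w=350) → Firm A
  Westmoor at 11 (w=200) → Firm A
  Eastvale at 12 (w=80) → Firm A
  Oakwood at 15 (w=100) → Firm B
  Midtown at 16 (w=80) → Firm B
  Hillcrest at 17 (w=3) → Firm B
  Riverbend at 18 (w=70) → Firm B
Firm A captures 1280; Firm B captures 253.

1280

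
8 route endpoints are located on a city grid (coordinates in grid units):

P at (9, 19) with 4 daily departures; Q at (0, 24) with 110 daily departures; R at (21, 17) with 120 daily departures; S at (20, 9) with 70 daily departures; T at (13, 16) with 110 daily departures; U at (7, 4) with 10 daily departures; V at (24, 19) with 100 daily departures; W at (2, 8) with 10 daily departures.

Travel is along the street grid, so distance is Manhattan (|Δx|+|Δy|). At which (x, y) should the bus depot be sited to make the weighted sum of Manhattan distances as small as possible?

Manhattan distance separates: Σwᵢ(|x−xᵢ|+|y−yᵢ|) = Σwᵢ|x−xᵢ| + Σwᵢ|y−yᵢ|, so x and y are optimised independently as 1-D weighted medians.
Total weight W = 534; half = 267.
x-coordinate, sorted with cumulative weight:
  x=0 (Q, w=110) cum 110
  x=2 (W, w=10) cum 120
  x=7 (U, w=10) cum 130
  x=9 (P, w=4) cum 134
  x=13 (T, w=110) cum 244
  x=20 (S, w=70) cum 314  ← median
  x=21 (R, w=120) cum 434
  x=24 (V, w=100) cum 534
⇒ x* = 20
y-coordinate, sorted with cumulative weight:
  y=4 (U, w=10) cum 10
  y=8 (W, w=10) cum 20
  y=9 (S, w=70) cum 90
  y=16 (T, w=110) cum 200
  y=17 (R, w=120) cum 320  ← median
  y=19 (P, w=4) cum 324
  y=19 (V, w=100) cum 424
  y=24 (Q, w=110) cum 534
⇒ y* = 17

(20, 17)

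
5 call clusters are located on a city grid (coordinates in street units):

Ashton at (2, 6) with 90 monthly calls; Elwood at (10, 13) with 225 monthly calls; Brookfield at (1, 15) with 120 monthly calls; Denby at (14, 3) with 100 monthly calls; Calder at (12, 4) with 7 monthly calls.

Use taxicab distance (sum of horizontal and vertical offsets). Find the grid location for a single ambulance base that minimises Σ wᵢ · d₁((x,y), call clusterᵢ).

Manhattan distance separates: Σwᵢ(|x−xᵢ|+|y−yᵢ|) = Σwᵢ|x−xᵢ| + Σwᵢ|y−yᵢ|, so x and y are optimised independently as 1-D weighted medians.
Total weight W = 542; half = 271.
x-coordinate, sorted with cumulative weight:
  x=1 (Brookfield, w=120) cum 120
  x=2 (Ashton, w=90) cum 210
  x=10 (Elwood, w=225) cum 435  ← median
  x=12 (Calder, w=7) cum 442
  x=14 (Denby, w=100) cum 542
⇒ x* = 10
y-coordinate, sorted with cumulative weight:
  y=3 (Denby, w=100) cum 100
  y=4 (Calder, w=7) cum 107
  y=6 (Ashton, w=90) cum 197
  y=13 (Elwood, w=225) cum 422  ← median
  y=15 (Brookfield, w=120) cum 542
⇒ y* = 13

(10, 13)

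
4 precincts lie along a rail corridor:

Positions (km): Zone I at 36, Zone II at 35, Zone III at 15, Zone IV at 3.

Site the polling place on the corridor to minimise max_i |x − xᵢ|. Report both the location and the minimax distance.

The 1-center on a line is the midpoint of the two extreme points: leftmost at 3, rightmost at 36.
Optimal location = (3 + 36)/2 = 19.5; maximum distance = (36 − 3)/2 = 16.5.

location 19.5, max distance 16.5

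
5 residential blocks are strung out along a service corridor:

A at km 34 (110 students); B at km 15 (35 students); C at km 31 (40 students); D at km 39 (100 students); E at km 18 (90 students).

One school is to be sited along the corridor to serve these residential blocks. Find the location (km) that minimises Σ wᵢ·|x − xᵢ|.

x = 34

For a sum of weighted absolute distances on a line, the optimum is the weighted median (not the mean). Total weight W = 375; half-weight = 187.5.
Sort by position and accumulate weight:
  km 15 (B, w=35) → cum 35
  km 18 (E, w=90) → cum 125
  km 31 (C, w=40) → cum 165
  km 34 (A, w=110) → cum 275  ≥ 187.5 → median here
  km 39 (D, w=100) → cum 375
Optimal location: km 34.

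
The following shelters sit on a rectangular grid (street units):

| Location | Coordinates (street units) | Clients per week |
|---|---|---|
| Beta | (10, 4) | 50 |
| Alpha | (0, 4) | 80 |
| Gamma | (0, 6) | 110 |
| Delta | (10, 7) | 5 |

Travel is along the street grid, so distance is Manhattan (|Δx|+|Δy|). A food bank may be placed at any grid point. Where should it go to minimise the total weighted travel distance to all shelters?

Manhattan distance separates: Σwᵢ(|x−xᵢ|+|y−yᵢ|) = Σwᵢ|x−xᵢ| + Σwᵢ|y−yᵢ|, so x and y are optimised independently as 1-D weighted medians.
Total weight W = 245; half = 122.5.
x-coordinate, sorted with cumulative weight:
  x=0 (Alpha, w=80) cum 80
  x=0 (Gamma, w=110) cum 190  ← median
  x=10 (Beta, w=50) cum 240
  x=10 (Delta, w=5) cum 245
⇒ x* = 0
y-coordinate, sorted with cumulative weight:
  y=4 (Beta, w=50) cum 50
  y=4 (Alpha, w=80) cum 130  ← median
  y=6 (Gamma, w=110) cum 240
  y=7 (Delta, w=5) cum 245
⇒ y* = 4

(0, 4)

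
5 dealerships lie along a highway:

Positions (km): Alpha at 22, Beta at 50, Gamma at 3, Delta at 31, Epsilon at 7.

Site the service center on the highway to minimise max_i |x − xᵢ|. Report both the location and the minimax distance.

The 1-center on a line is the midpoint of the two extreme points: leftmost at 3, rightmost at 50.
Optimal location = (3 + 50)/2 = 26.5; maximum distance = (50 − 3)/2 = 23.5.

location 26.5, max distance 23.5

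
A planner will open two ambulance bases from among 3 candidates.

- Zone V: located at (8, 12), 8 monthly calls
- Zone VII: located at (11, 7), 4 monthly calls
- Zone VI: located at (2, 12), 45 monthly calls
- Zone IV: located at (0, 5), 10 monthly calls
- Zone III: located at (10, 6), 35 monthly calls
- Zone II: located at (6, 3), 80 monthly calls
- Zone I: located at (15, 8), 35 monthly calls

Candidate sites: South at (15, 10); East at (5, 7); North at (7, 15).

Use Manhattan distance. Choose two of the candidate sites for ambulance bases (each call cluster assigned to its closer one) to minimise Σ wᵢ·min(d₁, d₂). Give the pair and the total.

{South, East}, total 1198

Evaluate every pair (each demand assigned to the nearer of the two):
  {South, East}: total = 1198
  {East, North}: total = 1481
  {South, North}: total = 2015
Best pair: {South, East} with total 1198.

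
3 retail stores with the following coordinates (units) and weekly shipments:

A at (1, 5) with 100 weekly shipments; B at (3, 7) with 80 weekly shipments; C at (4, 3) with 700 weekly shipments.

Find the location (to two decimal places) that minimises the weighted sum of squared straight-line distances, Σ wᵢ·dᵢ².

The minimiser of Σwᵢ‖p−pᵢ‖² is the weighted centroid p* = (Σwᵢpᵢ)/(Σwᵢ).
Σwᵢ = 880.
Σwᵢxᵢ = 100·1 + 80·3 + 700·4 = 3140.
Σwᵢyᵢ = 100·5 + 80·7 + 700·3 = 3160.
x* = 3140/880 = 3.57, y* = 3160/880 = 3.59.

(3.57, 3.59)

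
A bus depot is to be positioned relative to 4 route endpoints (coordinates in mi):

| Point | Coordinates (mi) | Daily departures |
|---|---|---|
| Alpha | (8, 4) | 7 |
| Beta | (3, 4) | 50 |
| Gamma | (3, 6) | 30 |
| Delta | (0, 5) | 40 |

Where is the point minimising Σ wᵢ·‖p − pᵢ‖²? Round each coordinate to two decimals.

The minimiser of Σwᵢ‖p−pᵢ‖² is the weighted centroid p* = (Σwᵢpᵢ)/(Σwᵢ).
Σwᵢ = 127.
Σwᵢxᵢ = 7·8 + 50·3 + 30·3 + 40·0 = 296.
Σwᵢyᵢ = 7·4 + 50·4 + 30·6 + 40·5 = 608.
x* = 296/127 = 2.33, y* = 608/127 = 4.79.

(2.33, 4.79)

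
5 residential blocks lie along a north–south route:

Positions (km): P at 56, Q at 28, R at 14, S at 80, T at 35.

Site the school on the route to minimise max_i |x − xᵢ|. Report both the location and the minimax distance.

location 47, max distance 33

The 1-center on a line is the midpoint of the two extreme points: leftmost at 14, rightmost at 80.
Optimal location = (14 + 80)/2 = 47; maximum distance = (80 − 14)/2 = 33.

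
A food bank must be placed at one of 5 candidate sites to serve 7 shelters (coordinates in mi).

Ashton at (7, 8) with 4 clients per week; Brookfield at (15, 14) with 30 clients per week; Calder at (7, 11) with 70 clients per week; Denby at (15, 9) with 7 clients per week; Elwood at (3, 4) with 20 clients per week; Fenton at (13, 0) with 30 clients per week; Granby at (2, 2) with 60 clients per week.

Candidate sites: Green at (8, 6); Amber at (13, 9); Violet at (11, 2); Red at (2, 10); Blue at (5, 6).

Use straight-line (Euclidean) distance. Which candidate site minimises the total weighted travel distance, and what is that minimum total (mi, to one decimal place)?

Blue, total 1502.1 mi

Total weighted distance at each candidate:
  Green (8, 6): total = 1512.8
  Amber (13, 9): total = 1918.5
  Violet (11, 2): total = 1944.0
  Red (2, 10): total = 1925.4
  Blue (5, 6): total = 1502.1
Minimum is at Blue with total 1502.1 mi.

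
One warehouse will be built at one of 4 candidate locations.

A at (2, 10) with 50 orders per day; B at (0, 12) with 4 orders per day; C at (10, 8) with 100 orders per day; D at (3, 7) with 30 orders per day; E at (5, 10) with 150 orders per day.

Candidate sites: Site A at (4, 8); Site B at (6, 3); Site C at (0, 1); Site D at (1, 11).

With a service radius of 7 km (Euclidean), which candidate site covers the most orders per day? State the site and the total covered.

Coverage radius r = 7 km; a point is covered iff (Δx)²+(Δy)² ≤ 7² = 49.
  Site A (4, 8): covers {A, B, C, D, E} → 334
  Site B (6, 3): covers {C, D} → 130
  Site C (0, 1): covers {D} → 30
  Site D (1, 11): covers {A, B, D, E} → 234
Maximum coverage at Site A: 334 orders per day.

Site A, covering 334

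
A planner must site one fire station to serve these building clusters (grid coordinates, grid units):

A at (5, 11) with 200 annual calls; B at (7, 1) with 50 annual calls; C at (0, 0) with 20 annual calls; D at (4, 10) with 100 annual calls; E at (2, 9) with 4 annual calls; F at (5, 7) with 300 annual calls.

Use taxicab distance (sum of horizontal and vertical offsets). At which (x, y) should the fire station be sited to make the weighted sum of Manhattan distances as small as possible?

Manhattan distance separates: Σwᵢ(|x−xᵢ|+|y−yᵢ|) = Σwᵢ|x−xᵢ| + Σwᵢ|y−yᵢ|, so x and y are optimised independently as 1-D weighted medians.
Total weight W = 674; half = 337.
x-coordinate, sorted with cumulative weight:
  x=0 (C, w=20) cum 20
  x=2 (E, w=4) cum 24
  x=4 (D, w=100) cum 124
  x=5 (A, w=200) cum 324
  x=5 (F, w=300) cum 624  ← median
  x=7 (B, w=50) cum 674
⇒ x* = 5
y-coordinate, sorted with cumulative weight:
  y=0 (C, w=20) cum 20
  y=1 (B, w=50) cum 70
  y=7 (F, w=300) cum 370  ← median
  y=9 (E, w=4) cum 374
  y=10 (D, w=100) cum 474
  y=11 (A, w=200) cum 674
⇒ y* = 7

(5, 7)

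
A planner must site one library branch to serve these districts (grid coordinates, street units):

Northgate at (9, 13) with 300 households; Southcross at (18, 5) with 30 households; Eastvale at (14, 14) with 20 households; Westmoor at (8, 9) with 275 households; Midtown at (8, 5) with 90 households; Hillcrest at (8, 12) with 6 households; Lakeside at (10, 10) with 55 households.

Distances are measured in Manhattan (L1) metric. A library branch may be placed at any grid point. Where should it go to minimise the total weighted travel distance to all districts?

(9, 9)

Manhattan distance separates: Σwᵢ(|x−xᵢ|+|y−yᵢ|) = Σwᵢ|x−xᵢ| + Σwᵢ|y−yᵢ|, so x and y are optimised independently as 1-D weighted medians.
Total weight W = 776; half = 388.
x-coordinate, sorted with cumulative weight:
  x=8 (Westmoor, w=275) cum 275
  x=8 (Midtown, w=90) cum 365
  x=8 (Hillcrest, w=6) cum 371
  x=9 (Northgate, w=300) cum 671  ← median
  x=10 (Lakeside, w=55) cum 726
  x=14 (Eastvale, w=20) cum 746
  x=18 (Southcross, w=30) cum 776
⇒ x* = 9
y-coordinate, sorted with cumulative weight:
  y=5 (Southcross, w=30) cum 30
  y=5 (Midtown, w=90) cum 120
  y=9 (Westmoor, w=275) cum 395  ← median
  y=10 (Lakeside, w=55) cum 450
  y=12 (Hillcrest, w=6) cum 456
  y=13 (Northgate, w=300) cum 756
  y=14 (Eastvale, w=20) cum 776
⇒ y* = 9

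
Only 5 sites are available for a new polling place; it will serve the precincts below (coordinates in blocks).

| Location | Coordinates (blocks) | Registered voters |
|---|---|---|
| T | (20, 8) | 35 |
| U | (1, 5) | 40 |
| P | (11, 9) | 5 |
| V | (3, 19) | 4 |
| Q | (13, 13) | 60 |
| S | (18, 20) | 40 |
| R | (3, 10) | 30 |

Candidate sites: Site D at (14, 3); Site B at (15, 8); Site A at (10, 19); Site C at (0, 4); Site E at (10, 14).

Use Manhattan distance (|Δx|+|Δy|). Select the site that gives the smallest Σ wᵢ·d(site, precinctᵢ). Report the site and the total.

Total weighted distance at each candidate:
  Site D (14, 3): total = 3178
  Site B (15, 8): total = 2412
  Site A (10, 19): total = 3118
  Site C (0, 4): total = 4022
  Site E (10, 14): total = 2488
Minimum is at Site B with total 2412 blocks.

Site B, total 2412 blocks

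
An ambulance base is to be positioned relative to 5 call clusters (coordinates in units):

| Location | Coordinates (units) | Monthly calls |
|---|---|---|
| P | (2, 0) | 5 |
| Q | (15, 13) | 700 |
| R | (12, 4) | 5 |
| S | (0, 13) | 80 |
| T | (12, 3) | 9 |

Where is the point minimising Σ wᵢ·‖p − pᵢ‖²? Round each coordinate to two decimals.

The minimiser of Σwᵢ‖p−pᵢ‖² is the weighted centroid p* = (Σwᵢpᵢ)/(Σwᵢ).
Σwᵢ = 799.
Σwᵢxᵢ = 5·2 + 700·15 + 5·12 + 80·0 + 9·12 = 10678.
Σwᵢyᵢ = 5·0 + 700·13 + 5·4 + 80·13 + 9·3 = 10187.
x* = 10678/799 = 13.36, y* = 10187/799 = 12.75.

(13.36, 12.75)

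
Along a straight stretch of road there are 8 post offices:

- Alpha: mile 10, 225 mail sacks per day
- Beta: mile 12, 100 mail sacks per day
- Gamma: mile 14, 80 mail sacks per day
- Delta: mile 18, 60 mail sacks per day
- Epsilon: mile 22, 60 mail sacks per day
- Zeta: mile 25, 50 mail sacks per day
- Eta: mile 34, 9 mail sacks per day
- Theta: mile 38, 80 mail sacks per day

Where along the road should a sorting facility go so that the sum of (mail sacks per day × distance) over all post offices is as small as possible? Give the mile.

For a sum of weighted absolute distances on a line, the optimum is the weighted median (not the mean). Total weight W = 664; half-weight = 332.
Sort by position and accumulate weight:
  mile 10 (Alpha, w=225) → cum 225
  mile 12 (Beta, w=100) → cum 325
  mile 14 (Gamma, w=80) → cum 405  ≥ 332 → median here
  mile 18 (Delta, w=60) → cum 465
  mile 22 (Epsilon, w=60) → cum 525
  mile 25 (Zeta, w=50) → cum 575
  mile 34 (Eta, w=9) → cum 584
  mile 38 (Theta, w=80) → cum 664
Optimal location: mile 14.

x = 14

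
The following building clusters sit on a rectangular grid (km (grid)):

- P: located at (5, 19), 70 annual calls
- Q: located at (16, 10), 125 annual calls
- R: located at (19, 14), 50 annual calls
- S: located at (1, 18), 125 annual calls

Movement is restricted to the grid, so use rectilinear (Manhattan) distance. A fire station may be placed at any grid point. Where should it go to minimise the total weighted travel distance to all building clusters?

(5, 18)

Manhattan distance separates: Σwᵢ(|x−xᵢ|+|y−yᵢ|) = Σwᵢ|x−xᵢ| + Σwᵢ|y−yᵢ|, so x and y are optimised independently as 1-D weighted medians.
Total weight W = 370; half = 185.
x-coordinate, sorted with cumulative weight:
  x=1 (S, w=125) cum 125
  x=5 (P, w=70) cum 195  ← median
  x=16 (Q, w=125) cum 320
  x=19 (R, w=50) cum 370
⇒ x* = 5
y-coordinate, sorted with cumulative weight:
  y=10 (Q, w=125) cum 125
  y=14 (R, w=50) cum 175
  y=18 (S, w=125) cum 300  ← median
  y=19 (P, w=70) cum 370
⇒ y* = 18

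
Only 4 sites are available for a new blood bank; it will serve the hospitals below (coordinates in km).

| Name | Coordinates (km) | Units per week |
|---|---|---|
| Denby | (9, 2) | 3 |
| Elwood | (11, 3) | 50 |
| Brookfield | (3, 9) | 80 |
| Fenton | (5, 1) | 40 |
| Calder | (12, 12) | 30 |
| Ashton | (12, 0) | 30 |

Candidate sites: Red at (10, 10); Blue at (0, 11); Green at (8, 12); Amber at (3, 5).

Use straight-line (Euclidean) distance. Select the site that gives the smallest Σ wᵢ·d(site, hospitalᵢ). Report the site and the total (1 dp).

Total weighted distance at each candidate:
  Red (10, 10): total = 1746.0
  Blue (0, 11): total = 2303.5
  Green (8, 12): total = 1926.5
  Amber (3, 5): total = 1582.2
Minimum is at Amber with total 1582.2 km.

Amber, total 1582.2 km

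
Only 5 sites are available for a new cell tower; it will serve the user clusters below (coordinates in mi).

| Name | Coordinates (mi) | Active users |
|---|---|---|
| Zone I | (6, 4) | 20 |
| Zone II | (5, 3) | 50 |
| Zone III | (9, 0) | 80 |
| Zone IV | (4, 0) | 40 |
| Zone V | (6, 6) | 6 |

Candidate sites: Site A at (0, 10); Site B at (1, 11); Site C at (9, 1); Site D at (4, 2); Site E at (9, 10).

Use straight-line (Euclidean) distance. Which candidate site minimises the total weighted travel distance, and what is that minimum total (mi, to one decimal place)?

Site C, total 627.4 mi

Total weighted distance at each candidate:
  Site A (0, 10): total = 2150.2
  Site B (1, 11): total = 2205.9
  Site C (9, 1): total = 627.4
  Site D (4, 2): total = 664.9
  Site E (9, 10): total = 1814.5
Minimum is at Site C with total 627.4 mi.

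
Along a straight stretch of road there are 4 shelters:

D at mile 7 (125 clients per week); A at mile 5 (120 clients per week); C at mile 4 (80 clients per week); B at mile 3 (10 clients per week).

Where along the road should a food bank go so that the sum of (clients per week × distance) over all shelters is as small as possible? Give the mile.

For a sum of weighted absolute distances on a line, the optimum is the weighted median (not the mean). Total weight W = 335; half-weight = 167.5.
Sort by position and accumulate weight:
  mile 3 (B, w=10) → cum 10
  mile 4 (C, w=80) → cum 90
  mile 5 (A, w=120) → cum 210  ≥ 167.5 → median here
  mile 7 (D, w=125) → cum 335
Optimal location: mile 5.

x = 5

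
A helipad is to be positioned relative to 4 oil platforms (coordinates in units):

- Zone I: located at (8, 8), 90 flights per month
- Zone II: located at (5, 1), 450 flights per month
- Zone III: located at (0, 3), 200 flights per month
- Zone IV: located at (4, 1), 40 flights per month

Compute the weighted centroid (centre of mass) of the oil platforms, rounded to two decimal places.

The minimiser of Σwᵢ‖p−pᵢ‖² is the weighted centroid p* = (Σwᵢpᵢ)/(Σwᵢ).
Σwᵢ = 780.
Σwᵢxᵢ = 90·8 + 450·5 + 200·0 + 40·4 = 3130.
Σwᵢyᵢ = 90·8 + 450·1 + 200·3 + 40·1 = 1810.
x* = 3130/780 = 4.01, y* = 1810/780 = 2.32.

(4.01, 2.32)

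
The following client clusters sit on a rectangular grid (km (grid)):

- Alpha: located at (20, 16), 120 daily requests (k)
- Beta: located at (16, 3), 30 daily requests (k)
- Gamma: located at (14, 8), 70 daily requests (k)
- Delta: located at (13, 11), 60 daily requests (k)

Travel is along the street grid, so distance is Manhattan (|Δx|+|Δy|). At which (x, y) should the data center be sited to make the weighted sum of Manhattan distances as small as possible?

Manhattan distance separates: Σwᵢ(|x−xᵢ|+|y−yᵢ|) = Σwᵢ|x−xᵢ| + Σwᵢ|y−yᵢ|, so x and y are optimised independently as 1-D weighted medians.
Total weight W = 280; half = 140.
x-coordinate, sorted with cumulative weight:
  x=13 (Delta, w=60) cum 60
  x=14 (Gamma, w=70) cum 130
  x=16 (Beta, w=30) cum 160  ← median
  x=20 (Alpha, w=120) cum 280
⇒ x* = 16
y-coordinate, sorted with cumulative weight:
  y=3 (Beta, w=30) cum 30
  y=8 (Gamma, w=70) cum 100
  y=11 (Delta, w=60) cum 160  ← median
  y=16 (Alpha, w=120) cum 280
⇒ y* = 11

(16, 11)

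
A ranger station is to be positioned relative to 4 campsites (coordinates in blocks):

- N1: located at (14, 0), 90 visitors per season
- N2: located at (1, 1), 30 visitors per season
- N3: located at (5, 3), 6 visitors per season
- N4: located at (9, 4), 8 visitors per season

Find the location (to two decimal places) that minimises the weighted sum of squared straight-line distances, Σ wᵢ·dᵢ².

The minimiser of Σwᵢ‖p−pᵢ‖² is the weighted centroid p* = (Σwᵢpᵢ)/(Σwᵢ).
Σwᵢ = 134.
Σwᵢxᵢ = 90·14 + 30·1 + 6·5 + 8·9 = 1392.
Σwᵢyᵢ = 90·0 + 30·1 + 6·3 + 8·4 = 80.
x* = 1392/134 = 10.39, y* = 80/134 = 0.60.

(10.39, 0.60)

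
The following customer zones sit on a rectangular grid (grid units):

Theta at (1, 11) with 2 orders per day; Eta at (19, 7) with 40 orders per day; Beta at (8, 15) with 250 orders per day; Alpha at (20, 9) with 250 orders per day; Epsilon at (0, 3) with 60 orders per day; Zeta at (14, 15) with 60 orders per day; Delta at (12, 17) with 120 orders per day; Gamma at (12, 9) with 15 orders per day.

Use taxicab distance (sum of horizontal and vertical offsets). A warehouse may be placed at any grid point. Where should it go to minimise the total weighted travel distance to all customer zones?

(12, 15)

Manhattan distance separates: Σwᵢ(|x−xᵢ|+|y−yᵢ|) = Σwᵢ|x−xᵢ| + Σwᵢ|y−yᵢ|, so x and y are optimised independently as 1-D weighted medians.
Total weight W = 797; half = 398.5.
x-coordinate, sorted with cumulative weight:
  x=0 (Epsilon, w=60) cum 60
  x=1 (Theta, w=2) cum 62
  x=8 (Beta, w=250) cum 312
  x=12 (Delta, w=120) cum 432  ← median
  x=12 (Gamma, w=15) cum 447
  x=14 (Zeta, w=60) cum 507
  x=19 (Eta, w=40) cum 547
  x=20 (Alpha, w=250) cum 797
⇒ x* = 12
y-coordinate, sorted with cumulative weight:
  y=3 (Epsilon, w=60) cum 60
  y=7 (Eta, w=40) cum 100
  y=9 (Alpha, w=250) cum 350
  y=9 (Gamma, w=15) cum 365
  y=11 (Theta, w=2) cum 367
  y=15 (Beta, w=250) cum 617  ← median
  y=15 (Zeta, w=60) cum 677
  y=17 (Delta, w=120) cum 797
⇒ y* = 15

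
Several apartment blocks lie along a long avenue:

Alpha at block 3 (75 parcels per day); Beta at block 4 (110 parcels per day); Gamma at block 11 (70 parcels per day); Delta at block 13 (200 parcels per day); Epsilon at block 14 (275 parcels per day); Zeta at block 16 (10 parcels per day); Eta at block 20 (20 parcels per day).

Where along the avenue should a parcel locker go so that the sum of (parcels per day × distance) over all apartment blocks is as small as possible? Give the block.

For a sum of weighted absolute distances on a line, the optimum is the weighted median (not the mean). Total weight W = 760; half-weight = 380.
Sort by position and accumulate weight:
  block 3 (Alpha, w=75) → cum 75
  block 4 (Beta, w=110) → cum 185
  block 11 (Gamma, w=70) → cum 255
  block 13 (Delta, w=200) → cum 455  ≥ 380 → median here
  block 14 (Epsilon, w=275) → cum 730
  block 16 (Zeta, w=10) → cum 740
  block 20 (Eta, w=20) → cum 760
Optimal location: block 13.

x = 13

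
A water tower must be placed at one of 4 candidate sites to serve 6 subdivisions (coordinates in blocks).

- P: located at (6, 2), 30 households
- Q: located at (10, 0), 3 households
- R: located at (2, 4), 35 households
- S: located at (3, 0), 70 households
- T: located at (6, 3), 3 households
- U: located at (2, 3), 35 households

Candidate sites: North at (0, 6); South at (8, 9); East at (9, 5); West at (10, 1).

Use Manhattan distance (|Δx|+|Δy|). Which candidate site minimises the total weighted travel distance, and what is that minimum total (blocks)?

Total weighted distance at each candidate:
  North (0, 6): total = 1320
  South (8, 9): total = 2112
  East (9, 5): total = 1578
  West (10, 1): total = 1466
Minimum is at North with total 1320 blocks.

North, total 1320 blocks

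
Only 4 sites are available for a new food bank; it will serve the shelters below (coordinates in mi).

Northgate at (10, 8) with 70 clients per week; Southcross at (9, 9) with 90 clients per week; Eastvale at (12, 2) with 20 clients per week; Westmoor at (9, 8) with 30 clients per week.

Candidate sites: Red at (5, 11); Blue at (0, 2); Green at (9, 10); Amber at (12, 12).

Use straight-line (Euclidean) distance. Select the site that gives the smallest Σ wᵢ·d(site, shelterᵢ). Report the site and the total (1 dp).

Green, total 477.4 mi

Total weighted distance at each candidate:
  Red (5, 11): total = 1188.7
  Blue (0, 2): total = 2407.0
  Green (9, 10): total = 477.4
  Amber (12, 12): total = 1044.9
Minimum is at Green with total 477.4 mi.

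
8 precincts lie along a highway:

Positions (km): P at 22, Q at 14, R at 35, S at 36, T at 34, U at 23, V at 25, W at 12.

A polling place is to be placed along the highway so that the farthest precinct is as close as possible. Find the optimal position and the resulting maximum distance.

The 1-center on a line is the midpoint of the two extreme points: leftmost at 12, rightmost at 36.
Optimal location = (12 + 36)/2 = 24; maximum distance = (36 − 12)/2 = 12.

location 24, max distance 12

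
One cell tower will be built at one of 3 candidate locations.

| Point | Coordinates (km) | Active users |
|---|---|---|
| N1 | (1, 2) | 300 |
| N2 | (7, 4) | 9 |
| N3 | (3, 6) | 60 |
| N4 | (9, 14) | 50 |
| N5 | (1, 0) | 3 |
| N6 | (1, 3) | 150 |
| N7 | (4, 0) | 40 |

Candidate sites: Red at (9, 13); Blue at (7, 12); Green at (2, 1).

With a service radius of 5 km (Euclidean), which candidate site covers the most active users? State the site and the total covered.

Coverage radius r = 5 km; a point is covered iff (Δx)²+(Δy)² ≤ 5² = 25.
  Red (9, 13): covers {N4} → 50
  Blue (7, 12): covers {N4} → 50
  Green (2, 1): covers {N1, N5, N6, N7} → 493
Maximum coverage at Green: 493 active users.

Green, covering 493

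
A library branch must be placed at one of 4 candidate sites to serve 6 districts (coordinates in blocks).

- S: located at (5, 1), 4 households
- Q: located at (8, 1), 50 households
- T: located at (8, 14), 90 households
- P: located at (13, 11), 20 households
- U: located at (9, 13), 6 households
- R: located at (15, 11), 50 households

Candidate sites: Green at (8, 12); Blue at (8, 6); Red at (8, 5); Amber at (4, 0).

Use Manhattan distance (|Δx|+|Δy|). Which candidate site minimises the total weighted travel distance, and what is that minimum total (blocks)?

Green, total 1318 blocks

Total weighted distance at each candidate:
  Green (8, 12): total = 1318
  Blue (8, 6): total = 1850
  Red (8, 5): total = 1962
  Amber (4, 0): total = 3486
Minimum is at Green with total 1318 blocks.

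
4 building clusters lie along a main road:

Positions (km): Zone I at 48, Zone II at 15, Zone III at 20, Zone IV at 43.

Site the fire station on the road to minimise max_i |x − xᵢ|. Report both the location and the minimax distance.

location 31.5, max distance 16.5

The 1-center on a line is the midpoint of the two extreme points: leftmost at 15, rightmost at 48.
Optimal location = (15 + 48)/2 = 31.5; maximum distance = (48 − 15)/2 = 16.5.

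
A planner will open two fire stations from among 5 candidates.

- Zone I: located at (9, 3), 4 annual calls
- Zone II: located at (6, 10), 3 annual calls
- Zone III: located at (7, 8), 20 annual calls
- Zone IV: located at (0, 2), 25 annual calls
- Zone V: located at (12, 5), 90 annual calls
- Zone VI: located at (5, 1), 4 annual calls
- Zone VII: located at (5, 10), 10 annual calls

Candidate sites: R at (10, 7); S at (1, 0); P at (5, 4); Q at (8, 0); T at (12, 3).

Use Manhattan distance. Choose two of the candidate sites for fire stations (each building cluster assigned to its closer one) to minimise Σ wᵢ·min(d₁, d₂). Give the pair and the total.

Evaluate every pair (each demand assigned to the nearer of the two):
  {P, T}: total = 580
  {R, S}: total = 656
  {S, T}: total = 666
  {R, P}: total = 728
  {R, T}: total = 734
  {Q, T}: total = 804
  {R, Q}: total = 823
  {S, P}: total = 1028
  {P, Q}: total = 1124
  {S, Q}: total = 1263
Best pair: {P, T} with total 580.

{P, T}, total 580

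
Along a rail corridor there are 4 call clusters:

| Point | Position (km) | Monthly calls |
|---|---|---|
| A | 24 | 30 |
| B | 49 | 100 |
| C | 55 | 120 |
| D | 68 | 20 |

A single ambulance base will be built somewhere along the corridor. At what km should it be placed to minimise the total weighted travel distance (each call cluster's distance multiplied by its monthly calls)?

For a sum of weighted absolute distances on a line, the optimum is the weighted median (not the mean). Total weight W = 270; half-weight = 135.
Sort by position and accumulate weight:
  km 24 (A, w=30) → cum 30
  km 49 (B, w=100) → cum 130
  km 55 (C, w=120) → cum 250  ≥ 135 → median here
  km 68 (D, w=20) → cum 270
Optimal location: km 55.

x = 55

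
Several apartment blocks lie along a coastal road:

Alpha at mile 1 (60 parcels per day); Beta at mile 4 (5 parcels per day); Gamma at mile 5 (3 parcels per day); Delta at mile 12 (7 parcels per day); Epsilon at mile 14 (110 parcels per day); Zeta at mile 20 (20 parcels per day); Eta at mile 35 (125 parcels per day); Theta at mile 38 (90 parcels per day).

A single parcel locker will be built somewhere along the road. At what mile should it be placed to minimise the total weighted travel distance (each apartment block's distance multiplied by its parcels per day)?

x = 35

For a sum of weighted absolute distances on a line, the optimum is the weighted median (not the mean). Total weight W = 420; half-weight = 210.
Sort by position and accumulate weight:
  mile 1 (Alpha, w=60) → cum 60
  mile 4 (Beta, w=5) → cum 65
  mile 5 (Gamma, w=3) → cum 68
  mile 12 (Delta, w=7) → cum 75
  mile 14 (Epsilon, w=110) → cum 185
  mile 20 (Zeta, w=20) → cum 205
  mile 35 (Eta, w=125) → cum 330  ≥ 210 → median here
  mile 38 (Theta, w=90) → cum 420
Optimal location: mile 35.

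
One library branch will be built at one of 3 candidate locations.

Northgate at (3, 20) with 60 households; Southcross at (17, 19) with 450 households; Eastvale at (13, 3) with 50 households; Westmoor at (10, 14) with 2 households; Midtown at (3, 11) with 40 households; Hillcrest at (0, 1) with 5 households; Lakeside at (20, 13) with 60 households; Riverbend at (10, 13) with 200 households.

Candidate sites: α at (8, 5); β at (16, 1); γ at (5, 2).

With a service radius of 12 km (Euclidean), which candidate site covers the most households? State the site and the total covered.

α, covering 297

Coverage radius r = 12 km; a point is covered iff (Δx)²+(Δy)² ≤ 12² = 144.
  α (8, 5): covers {Eastvale, Westmoor, Midtown, Hillcrest, Riverbend} → 297
  β (16, 1): covers {Eastvale} → 50
  γ (5, 2): covers {Eastvale, Midtown, Hillcrest} → 95
Maximum coverage at α: 297 households.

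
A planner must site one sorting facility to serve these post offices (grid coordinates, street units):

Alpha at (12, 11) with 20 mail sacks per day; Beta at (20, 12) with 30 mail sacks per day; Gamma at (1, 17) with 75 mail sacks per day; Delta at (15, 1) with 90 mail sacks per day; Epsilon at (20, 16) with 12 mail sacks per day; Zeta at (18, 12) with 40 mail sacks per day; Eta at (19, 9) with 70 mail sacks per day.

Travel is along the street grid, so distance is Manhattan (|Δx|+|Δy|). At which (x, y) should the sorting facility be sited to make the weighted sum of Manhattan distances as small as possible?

(15, 11)

Manhattan distance separates: Σwᵢ(|x−xᵢ|+|y−yᵢ|) = Σwᵢ|x−xᵢ| + Σwᵢ|y−yᵢ|, so x and y are optimised independently as 1-D weighted medians.
Total weight W = 337; half = 168.5.
x-coordinate, sorted with cumulative weight:
  x=1 (Gamma, w=75) cum 75
  x=12 (Alpha, w=20) cum 95
  x=15 (Delta, w=90) cum 185  ← median
  x=18 (Zeta, w=40) cum 225
  x=19 (Eta, w=70) cum 295
  x=20 (Beta, w=30) cum 325
  x=20 (Epsilon, w=12) cum 337
⇒ x* = 15
y-coordinate, sorted with cumulative weight:
  y=1 (Delta, w=90) cum 90
  y=9 (Eta, w=70) cum 160
  y=11 (Alpha, w=20) cum 180  ← median
  y=12 (Beta, w=30) cum 210
  y=12 (Zeta, w=40) cum 250
  y=16 (Epsilon, w=12) cum 262
  y=17 (Gamma, w=75) cum 337
⇒ y* = 11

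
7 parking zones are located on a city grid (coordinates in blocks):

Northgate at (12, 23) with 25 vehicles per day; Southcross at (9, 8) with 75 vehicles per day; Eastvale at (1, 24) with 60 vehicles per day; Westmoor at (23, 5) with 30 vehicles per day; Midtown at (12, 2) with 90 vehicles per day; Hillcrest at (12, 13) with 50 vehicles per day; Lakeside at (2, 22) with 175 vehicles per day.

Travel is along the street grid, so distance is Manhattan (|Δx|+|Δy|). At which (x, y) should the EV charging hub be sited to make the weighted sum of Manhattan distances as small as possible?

(9, 22)

Manhattan distance separates: Σwᵢ(|x−xᵢ|+|y−yᵢ|) = Σwᵢ|x−xᵢ| + Σwᵢ|y−yᵢ|, so x and y are optimised independently as 1-D weighted medians.
Total weight W = 505; half = 252.5.
x-coordinate, sorted with cumulative weight:
  x=1 (Eastvale, w=60) cum 60
  x=2 (Lakeside, w=175) cum 235
  x=9 (Southcross, w=75) cum 310  ← median
  x=12 (Northgate, w=25) cum 335
  x=12 (Midtown, w=90) cum 425
  x=12 (Hillcrest, w=50) cum 475
  x=23 (Westmoor, w=30) cum 505
⇒ x* = 9
y-coordinate, sorted with cumulative weight:
  y=2 (Midtown, w=90) cum 90
  y=5 (Westmoor, w=30) cum 120
  y=8 (Southcross, w=75) cum 195
  y=13 (Hillcrest, w=50) cum 245
  y=22 (Lakeside, w=175) cum 420  ← median
  y=23 (Northgate, w=25) cum 445
  y=24 (Eastvale, w=60) cum 505
⇒ y* = 22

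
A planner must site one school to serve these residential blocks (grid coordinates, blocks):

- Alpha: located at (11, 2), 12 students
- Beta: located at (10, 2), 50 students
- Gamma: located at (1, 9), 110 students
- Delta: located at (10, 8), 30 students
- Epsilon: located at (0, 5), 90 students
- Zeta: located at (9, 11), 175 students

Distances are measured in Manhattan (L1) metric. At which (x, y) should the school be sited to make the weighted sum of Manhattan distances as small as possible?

Manhattan distance separates: Σwᵢ(|x−xᵢ|+|y−yᵢ|) = Σwᵢ|x−xᵢ| + Σwᵢ|y−yᵢ|, so x and y are optimised independently as 1-D weighted medians.
Total weight W = 467; half = 233.5.
x-coordinate, sorted with cumulative weight:
  x=0 (Epsilon, w=90) cum 90
  x=1 (Gamma, w=110) cum 200
  x=9 (Zeta, w=175) cum 375  ← median
  x=10 (Beta, w=50) cum 425
  x=10 (Delta, w=30) cum 455
  x=11 (Alpha, w=12) cum 467
⇒ x* = 9
y-coordinate, sorted with cumulative weight:
  y=2 (Alpha, w=12) cum 12
  y=2 (Beta, w=50) cum 62
  y=5 (Epsilon, w=90) cum 152
  y=8 (Delta, w=30) cum 182
  y=9 (Gamma, w=110) cum 292  ← median
  y=11 (Zeta, w=175) cum 467
⇒ y* = 9

(9, 9)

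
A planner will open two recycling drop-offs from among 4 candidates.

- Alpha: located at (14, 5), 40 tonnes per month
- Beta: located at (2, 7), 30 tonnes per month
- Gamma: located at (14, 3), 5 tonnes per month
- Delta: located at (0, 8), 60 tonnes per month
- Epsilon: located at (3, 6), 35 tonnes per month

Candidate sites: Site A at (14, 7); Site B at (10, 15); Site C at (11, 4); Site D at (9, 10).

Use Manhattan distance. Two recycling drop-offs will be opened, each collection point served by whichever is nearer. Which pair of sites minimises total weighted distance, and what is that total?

Evaluate every pair (each demand assigned to the nearer of the two):
  {Site A, Site D}: total = 1410
  {Site C, Site D}: total = 1490
  {Site A, Site C}: total = 1710
  {Site B, Site D}: total = 1770
  {Site A, Site B}: total = 1780
  {Site B, Site C}: total = 1790
Best pair: {Site A, Site D} with total 1410.

{Site A, Site D}, total 1410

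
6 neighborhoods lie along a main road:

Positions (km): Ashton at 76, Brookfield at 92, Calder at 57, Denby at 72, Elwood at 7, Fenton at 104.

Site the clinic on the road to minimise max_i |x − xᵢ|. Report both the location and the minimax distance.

The 1-center on a line is the midpoint of the two extreme points: leftmost at 7, rightmost at 104.
Optimal location = (7 + 104)/2 = 55.5; maximum distance = (104 − 7)/2 = 48.5.

location 55.5, max distance 48.5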